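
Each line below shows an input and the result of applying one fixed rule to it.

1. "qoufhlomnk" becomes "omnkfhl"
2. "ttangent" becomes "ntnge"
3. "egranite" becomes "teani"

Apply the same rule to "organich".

The rule is to delete the first 3 characters, then move the first 3 characters to the end (rotate left by 3).
"organich" → "chani".
(Check on "qoufhlomnk": → "fhlomnk" → "omnkfhl" ✓)

chani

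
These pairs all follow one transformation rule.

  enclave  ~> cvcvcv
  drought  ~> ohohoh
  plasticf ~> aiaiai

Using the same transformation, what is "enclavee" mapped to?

The rule is to keep one character in every 3, starting at position 3 (positions 3rd, 6th, 9th, ...), then write the whole string 3 times in a row.
Working it through for "enclavee": intermediate "cv", final "cvcvcv".

cvcvcv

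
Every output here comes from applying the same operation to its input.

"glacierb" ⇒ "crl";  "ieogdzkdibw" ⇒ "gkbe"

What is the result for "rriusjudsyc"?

uuyr

The transformation: move the first 2 characters to the end (rotate left by 2), then keep one character in every 3, starting at position 2 (positions 2nd, 5th, 8th, ...).
"rriusjudsyc" → "uuyr".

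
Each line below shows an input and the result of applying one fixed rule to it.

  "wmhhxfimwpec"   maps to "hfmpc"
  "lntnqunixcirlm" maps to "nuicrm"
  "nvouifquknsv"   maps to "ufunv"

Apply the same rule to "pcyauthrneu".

atre

What's happening: keep every other character starting from the second (positions 2nd, 4th, 6th, ...), then delete the first character.
So "pcyauthrneu" becomes "atre".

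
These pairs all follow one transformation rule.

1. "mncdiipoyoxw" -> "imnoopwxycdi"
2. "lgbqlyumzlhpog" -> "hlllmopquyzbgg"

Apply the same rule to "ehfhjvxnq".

hjnqvxefh

The pattern: sort the characters into alphabetical order, then move the first 3 characters to the end (rotate left by 3).
"ehfhjvxnq" → "efhhjnqvx" → "hjnqvxefh".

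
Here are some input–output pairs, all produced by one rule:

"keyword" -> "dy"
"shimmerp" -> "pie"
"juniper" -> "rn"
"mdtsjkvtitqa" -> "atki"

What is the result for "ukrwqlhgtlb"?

What's happening: move the last 2 characters to the front (rotate right by 2), then keep one character in every 3, starting at position 2 (positions 2nd, 5th, 8th, ...).
Applying both steps to "ukrwqlhgtlb": "lbukrwqlhgt", then "brlt".
(Check on "mdtsjkvtitqa": → "qamdtsjkvtit" → "atki" ✓)

brlt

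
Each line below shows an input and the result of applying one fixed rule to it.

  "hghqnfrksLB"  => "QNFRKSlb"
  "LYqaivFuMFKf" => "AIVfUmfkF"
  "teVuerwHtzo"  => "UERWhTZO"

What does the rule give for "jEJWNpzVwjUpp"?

wnPZvWJuPP

In each case the input is transformed by: flip the case of every letter, then delete the first 3 characters.
Applying both steps to "jEJWNpzVwjUpp": "JejwnPZvWJuPP", then "wnPZvWJuPP".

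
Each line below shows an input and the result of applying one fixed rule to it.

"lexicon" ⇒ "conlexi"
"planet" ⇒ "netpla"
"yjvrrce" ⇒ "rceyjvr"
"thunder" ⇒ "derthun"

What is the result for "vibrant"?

antvibr

What's happening: move the last 3 characters to the front (rotate right by 3).
So "vibrant" becomes "antvibr".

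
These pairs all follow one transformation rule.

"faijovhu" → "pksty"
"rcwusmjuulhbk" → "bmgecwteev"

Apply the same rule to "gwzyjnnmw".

qgjitx

Rule — shift every letter 10 places forward in the alphabet (wrapping around), then delete the last 3 characters.
Working it through for "gwzyjnnmw": intermediate "qgjitxxwg", final "qgjitx".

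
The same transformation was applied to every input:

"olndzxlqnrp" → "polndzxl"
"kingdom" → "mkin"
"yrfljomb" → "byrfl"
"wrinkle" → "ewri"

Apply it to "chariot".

The pattern: move the last character to the front, then delete the last 3 characters.
On "chariot": the first step gives "tchario", and the second then gives "tcha".
(Check on "wrinkle": → "ewrinkl" → "ewri" ✓)

tcha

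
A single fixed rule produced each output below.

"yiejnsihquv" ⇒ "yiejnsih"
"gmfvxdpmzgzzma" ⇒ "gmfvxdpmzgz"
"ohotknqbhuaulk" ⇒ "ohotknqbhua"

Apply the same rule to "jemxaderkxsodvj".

jemxaderkxso

The pattern: delete the last 3 characters.
"jemxaderkxsodvj" → "jemxaderkxso".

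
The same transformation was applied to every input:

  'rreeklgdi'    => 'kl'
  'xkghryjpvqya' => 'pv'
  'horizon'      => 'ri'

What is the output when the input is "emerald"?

The rule is to move the last 3 characters to the front (rotate right by 3), then keep only the last 2 characters.
On "emerald": the first step gives "aldemer", and the second then gives "er".

er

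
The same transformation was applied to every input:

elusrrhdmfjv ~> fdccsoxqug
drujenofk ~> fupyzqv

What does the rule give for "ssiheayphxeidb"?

tspljasiptom

What's happening: shift every letter 11 places forward in the alphabet (wrapping around), then delete the first 2 characters.
Applying both steps to "ssiheayphxeidb": "ddtspljasiptom", then "tspljasiptom".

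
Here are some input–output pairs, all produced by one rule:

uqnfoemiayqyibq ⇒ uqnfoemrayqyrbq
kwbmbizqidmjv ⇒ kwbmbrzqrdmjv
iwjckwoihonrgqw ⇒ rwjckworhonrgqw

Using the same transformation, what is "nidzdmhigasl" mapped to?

nrdzdmhrgasl

Looking at the pairs, the operation is to replace every "i" with "r".
"nidzdmhigasl" → "nrdzdmhrgasl".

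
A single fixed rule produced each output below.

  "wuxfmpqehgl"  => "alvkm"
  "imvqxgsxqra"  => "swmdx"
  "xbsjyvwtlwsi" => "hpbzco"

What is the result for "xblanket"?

The rule is to keep every other character starting from the second (positions 2nd, 4th, 6th, ...), then shift every letter 6 places forward in the alphabet (wrapping around).
For "xblanket" the result is "hgqz".

hgqz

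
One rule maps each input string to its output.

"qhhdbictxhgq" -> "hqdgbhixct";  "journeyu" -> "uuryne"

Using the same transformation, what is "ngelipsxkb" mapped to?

eblkixps

The transformation: delete the first 2 characters, then take characters alternately from the front and the back (1st, last, 2nd, 2nd-last, ...).
Starting from "ngelipsxkb": after the first operation, "elipsxkb"; after the second, "eblkixps".
(Check on "qhhdbictxhgq": → "hdbictxhgq" → "hqdgbhixct" ✓)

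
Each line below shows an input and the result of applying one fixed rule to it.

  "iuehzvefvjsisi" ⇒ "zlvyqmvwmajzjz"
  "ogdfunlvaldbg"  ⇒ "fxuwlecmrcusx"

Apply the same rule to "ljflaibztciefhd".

cawcrzsqktzvwyu

The pattern: shift every letter 9 places backward in the alphabet (wrapping around).
For "ljflaibztciefhd" the result is "cawcrzsqktzvwyu".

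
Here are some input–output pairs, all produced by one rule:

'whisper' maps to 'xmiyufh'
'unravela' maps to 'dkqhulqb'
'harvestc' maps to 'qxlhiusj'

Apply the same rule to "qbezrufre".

What's happening: swap each adjacent pair of characters (1↔2, 3↔4, ...), then shift every letter 10 places backward in the alphabet (wrapping around).
Doing the same to "qbezrufre": "rgpukhhvu".

rgpukhhvu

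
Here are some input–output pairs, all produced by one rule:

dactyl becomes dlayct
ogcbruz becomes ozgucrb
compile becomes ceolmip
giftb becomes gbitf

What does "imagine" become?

Rule — take characters alternately from the front and the back (1st, last, 2nd, 2nd-last, ...).
So "imagine" becomes "iemnaig".

iemnaig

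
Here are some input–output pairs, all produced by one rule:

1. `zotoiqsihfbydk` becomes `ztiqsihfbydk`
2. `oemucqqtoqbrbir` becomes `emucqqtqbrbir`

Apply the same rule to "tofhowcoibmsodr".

tfhwcibmsdr

Each output is the input with this applied: remove every "o".
On "tofhowcoibmsodr" that produces "tfhwcibmsdr".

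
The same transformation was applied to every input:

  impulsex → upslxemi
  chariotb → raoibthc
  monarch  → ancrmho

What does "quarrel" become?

The pattern: move the first 2 characters to the end (rotate left by 2), then swap each adjacent pair of characters (1↔2, 3↔4, ...).
Applying that to "quarrel" gives "raerqlu".

raerqlu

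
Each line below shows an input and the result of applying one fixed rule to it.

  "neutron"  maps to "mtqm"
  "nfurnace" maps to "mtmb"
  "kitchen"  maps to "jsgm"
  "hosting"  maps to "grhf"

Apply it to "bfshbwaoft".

araze

What's happening: shift every letter 1 place backward in the alphabet (wrapping around), then keep every other character starting from the first (positions 1st, 3rd, 5th, ...).
Working it through for "bfshbwaoft": intermediate "aergavznes", final "araze".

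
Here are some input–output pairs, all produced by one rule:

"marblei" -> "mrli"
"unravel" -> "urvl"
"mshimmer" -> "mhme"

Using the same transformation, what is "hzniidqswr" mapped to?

hniqw

Each output is the input with this applied: keep every other character starting from the first (positions 1st, 3rd, 5th, ...).
So "hzniidqswr" becomes "hniqw".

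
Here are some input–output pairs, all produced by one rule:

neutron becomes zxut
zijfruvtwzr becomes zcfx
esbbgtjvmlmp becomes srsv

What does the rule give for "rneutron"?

zxut

In each case the input is transformed by: shift every letter 6 places forward in the alphabet (wrapping around), then keep only the last 4 characters.
For "rneutron", step one produces "xtkazxut"; step two turns that into "zxut".
(Check on "esbbgtjvmlmp": → "kyhhmzpbsrsv" → "srsv" ✓)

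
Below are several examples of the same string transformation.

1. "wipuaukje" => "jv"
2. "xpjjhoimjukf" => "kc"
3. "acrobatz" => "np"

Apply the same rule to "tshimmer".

gf

The pattern: shift every letter 13 places forward in the alphabet (wrapping around) — i.e. ROT13, then keep only the first 2 characters.
Starting from "tshimmer": after the first operation, "gfuvzzre"; after the second, "gf".
(Check on "wipuaukje": → "jvchnhxwr" → "jv" ✓)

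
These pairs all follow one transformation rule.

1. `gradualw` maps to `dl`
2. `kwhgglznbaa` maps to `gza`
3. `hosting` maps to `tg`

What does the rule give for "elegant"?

Rule — keep one character in every 3, starting at position 1 (positions 1st, 4th, 7th, ...), then delete the first character.
"elegant" → "egt" → "gt".

gt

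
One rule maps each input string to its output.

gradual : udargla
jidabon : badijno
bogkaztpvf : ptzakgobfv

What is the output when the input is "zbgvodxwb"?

The rule is to move the last 2 characters to the front (rotate right by 2), then reverse the string.
Applying both steps to "zbgvodxwb": "wbzbgvodx", then "xdovgbzbw".
(Check on "bogkaztpvf": → "vfbogkaztp" → "ptzakgobfv" ✓)

xdovgbzbw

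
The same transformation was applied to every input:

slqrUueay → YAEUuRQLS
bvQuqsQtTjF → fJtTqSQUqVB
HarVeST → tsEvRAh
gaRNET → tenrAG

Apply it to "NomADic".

CIdaMOn

Rule — reverse the string, then flip the case of every letter.
On "NomADic": the first step gives "ciDAmoN", and the second then gives "CIdaMOn".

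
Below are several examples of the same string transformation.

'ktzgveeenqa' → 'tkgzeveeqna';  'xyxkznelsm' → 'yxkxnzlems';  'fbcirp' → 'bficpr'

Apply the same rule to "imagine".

The rule is to swap each adjacent pair of characters (1↔2, 3↔4, ...).
So "imagine" becomes "miganie".

miganie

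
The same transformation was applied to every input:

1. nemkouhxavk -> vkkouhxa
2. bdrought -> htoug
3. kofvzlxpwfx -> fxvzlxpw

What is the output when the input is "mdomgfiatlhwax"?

What's happening: delete the first 3 characters, then move the last 2 characters to the front (rotate right by 2).
Applying both steps to "mdomgfiatlhwax": "mgfiatlhwax", then "axmgfiatlhw".

axmgfiatlhw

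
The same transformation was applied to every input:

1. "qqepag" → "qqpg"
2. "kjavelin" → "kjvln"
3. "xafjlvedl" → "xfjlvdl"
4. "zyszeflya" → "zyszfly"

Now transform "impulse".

Rule — remove every vowel.
So "impulse" becomes "mpls".

mpls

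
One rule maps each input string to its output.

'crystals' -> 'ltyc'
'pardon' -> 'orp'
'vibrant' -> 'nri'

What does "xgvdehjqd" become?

qhdg

The rule is to reverse the string, then keep every other character starting from the second (positions 2nd, 4th, 6th, ...).
"xgvdehjqd" → "dqjhedvgx" → "qhdg".
(Check on "pardon": → "nodrap" → "orp" ✓)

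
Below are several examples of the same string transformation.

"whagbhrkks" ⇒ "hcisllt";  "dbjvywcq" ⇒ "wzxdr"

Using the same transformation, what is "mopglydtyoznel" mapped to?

In each case the input is transformed by: delete the first 3 characters, then shift every letter 1 place forward in the alphabet (wrapping around).
Working it through for "mopglydtyoznel": intermediate "glydtyoznel", final "hmzeuzpaofm".

hmzeuzpaofm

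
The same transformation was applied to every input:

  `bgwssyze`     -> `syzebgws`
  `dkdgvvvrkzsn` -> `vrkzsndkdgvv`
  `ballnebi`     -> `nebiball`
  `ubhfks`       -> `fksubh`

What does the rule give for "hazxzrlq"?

The pattern: swap the front and back halves of the string.
"hazxzrlq" → "zrlqhazx".

zrlqhazx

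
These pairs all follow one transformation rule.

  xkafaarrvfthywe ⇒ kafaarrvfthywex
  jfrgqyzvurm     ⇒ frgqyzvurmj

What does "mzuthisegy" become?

zuthisegym

In each case the input is transformed by: move the first character to the end.
Doing the same to "mzuthisegy": "zuthisegym".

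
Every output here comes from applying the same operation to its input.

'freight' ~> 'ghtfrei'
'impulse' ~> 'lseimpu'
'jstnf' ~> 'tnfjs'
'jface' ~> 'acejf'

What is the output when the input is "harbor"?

What's happening: move the last 3 characters to the front (rotate right by 3).
"harbor" → "borhar".

borhar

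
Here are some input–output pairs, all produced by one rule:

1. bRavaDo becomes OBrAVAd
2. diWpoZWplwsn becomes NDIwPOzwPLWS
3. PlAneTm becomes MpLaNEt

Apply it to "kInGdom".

MKiNgDO

The rule is to move the last character to the front, then flip the case of every letter.
Starting from "kInGdom": after the first operation, "mkInGdo"; after the second, "MKiNgDO".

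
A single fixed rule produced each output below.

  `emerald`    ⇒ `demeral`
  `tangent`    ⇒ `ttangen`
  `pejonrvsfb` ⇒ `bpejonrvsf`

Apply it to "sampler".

rsample

Rule — move the last character to the front.
Doing the same to "sampler": "rsample".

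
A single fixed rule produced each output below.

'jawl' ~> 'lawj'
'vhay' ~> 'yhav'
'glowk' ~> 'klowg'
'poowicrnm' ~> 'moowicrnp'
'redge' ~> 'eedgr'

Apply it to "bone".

Each output is the input with this applied: swap the first and last characters.
On "bone" that produces "eonb".

eonb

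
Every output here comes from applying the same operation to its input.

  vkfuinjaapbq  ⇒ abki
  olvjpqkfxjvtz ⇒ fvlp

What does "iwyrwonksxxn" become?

kxww

The pattern: keep one character in every 3, starting at position 2 (positions 2nd, 5th, 8th, ...), then move the first 2 characters to the end (rotate left by 2).
"iwyrwonksxxn" → "wwkx" → "kxww".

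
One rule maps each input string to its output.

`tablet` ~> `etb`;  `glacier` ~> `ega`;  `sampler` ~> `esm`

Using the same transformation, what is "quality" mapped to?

The transformation: move the last 3 characters to the front (rotate right by 3), then keep every other character starting from the second (positions 2nd, 4th, 6th, ...).
Applying that to "quality" gives "tqa".

tqa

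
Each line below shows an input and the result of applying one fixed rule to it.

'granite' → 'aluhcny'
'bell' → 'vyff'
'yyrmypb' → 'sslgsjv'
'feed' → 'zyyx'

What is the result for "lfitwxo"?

fzcnqri

The pattern: shift every letter 6 places backward in the alphabet (wrapping around).
Doing the same to "lfitwxo": "fzcnqri".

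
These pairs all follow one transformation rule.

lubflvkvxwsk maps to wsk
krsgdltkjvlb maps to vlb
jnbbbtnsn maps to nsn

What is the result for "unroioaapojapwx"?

pwx

The rule is to keep only the last 3 characters.
Doing the same to "unroioaapojapwx": "pwx".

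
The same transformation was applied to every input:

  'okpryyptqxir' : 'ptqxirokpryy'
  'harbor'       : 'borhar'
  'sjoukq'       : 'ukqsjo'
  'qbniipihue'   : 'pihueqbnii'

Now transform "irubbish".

bishirub

Rule — swap the front and back halves of the string.
Applying that to "irubbish" gives "bishirub".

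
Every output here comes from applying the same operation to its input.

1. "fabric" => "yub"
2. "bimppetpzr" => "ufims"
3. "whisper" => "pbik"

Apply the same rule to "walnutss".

penl

The transformation: shift every letter 7 places backward in the alphabet (wrapping around), then keep every other character starting from the first (positions 1st, 3rd, 5th, ...).
For "walnutss", step one produces "ptegnmll"; step two turns that into "penl".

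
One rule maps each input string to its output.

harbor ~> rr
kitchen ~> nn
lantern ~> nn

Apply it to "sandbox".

xx

Each output is the input with this applied: repeat every character 3 times, then keep only the last 2 characters.
"sandbox" → "xx".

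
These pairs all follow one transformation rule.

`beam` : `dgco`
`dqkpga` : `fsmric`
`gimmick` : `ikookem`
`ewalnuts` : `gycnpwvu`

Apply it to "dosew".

The pattern: shift every letter 2 places forward in the alphabet (wrapping around).
So "dosew" becomes "fqugy".

fqugy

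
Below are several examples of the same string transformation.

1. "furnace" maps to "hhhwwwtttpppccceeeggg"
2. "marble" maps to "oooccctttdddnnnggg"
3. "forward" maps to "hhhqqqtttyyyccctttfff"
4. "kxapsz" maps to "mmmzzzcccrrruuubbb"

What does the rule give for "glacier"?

The transformation: shift every letter 2 places forward in the alphabet (wrapping around), then repeat every character 3 times.
Working it through for "glacier": intermediate "incekgt", final "iiinnnccceeekkkgggttt".

iiinnnccceeekkkgggttt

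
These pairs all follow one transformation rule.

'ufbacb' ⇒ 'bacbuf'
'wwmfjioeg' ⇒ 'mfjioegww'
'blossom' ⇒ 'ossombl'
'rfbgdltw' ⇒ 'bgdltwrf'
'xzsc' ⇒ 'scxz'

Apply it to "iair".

Rule — move the first 2 characters to the end (rotate left by 2).
Doing the same to "iair": "iria".

iria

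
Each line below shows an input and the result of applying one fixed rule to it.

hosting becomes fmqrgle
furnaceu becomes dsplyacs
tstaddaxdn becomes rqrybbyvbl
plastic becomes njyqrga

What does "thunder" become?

rfslbcp

The pattern: shift every letter 2 places backward in the alphabet (wrapping around).
For "thunder" the result is "rfslbcp".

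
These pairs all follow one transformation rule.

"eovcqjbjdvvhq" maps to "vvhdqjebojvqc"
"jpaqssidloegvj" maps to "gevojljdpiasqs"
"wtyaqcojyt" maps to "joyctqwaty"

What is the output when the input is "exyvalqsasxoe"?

What's happening: move the last 3 characters to the front (rotate right by 3), then take characters alternately from the front and the back (1st, last, 2nd, 2nd-last, ...).
On "exyvalqsasxoe": the first step gives "xoeexyvalqsas", and the second then gives "xsoaeseqxlyav".

xsoaeseqxlyav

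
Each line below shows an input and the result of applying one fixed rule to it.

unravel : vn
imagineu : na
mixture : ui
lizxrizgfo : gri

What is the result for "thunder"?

dh

The transformation: reverse the string, then keep one character in every 3, starting at position 3 (positions 3rd, 6th, 9th, ...).
On "thunder" that produces "dh".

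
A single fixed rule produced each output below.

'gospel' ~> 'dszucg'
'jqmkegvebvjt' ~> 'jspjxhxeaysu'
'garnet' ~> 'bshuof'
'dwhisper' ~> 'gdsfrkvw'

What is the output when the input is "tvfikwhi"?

ykvwhjtw

Looking at the pairs, the operation is to swap the front and back halves of the string, then shift every letter 12 places backward in the alphabet (wrapping around).
Starting from "tvfikwhi": after the first operation, "kwhitvfi"; after the second, "ykvwhjtw".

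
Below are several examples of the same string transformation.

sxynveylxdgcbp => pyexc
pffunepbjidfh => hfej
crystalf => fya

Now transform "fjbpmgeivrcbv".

vbgv

Looking at the pairs, the operation is to move the last 2 characters to the front (rotate right by 2), then keep one character in every 3, starting at position 2 (positions 2nd, 5th, 8th, ...).
On "fjbpmgeivrcbv": the first step gives "bvfjbpmgeivrc", and the second then gives "vbgv".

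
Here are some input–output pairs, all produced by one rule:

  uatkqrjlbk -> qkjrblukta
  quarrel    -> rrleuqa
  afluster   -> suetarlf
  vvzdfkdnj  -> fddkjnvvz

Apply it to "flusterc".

tsrefcul

The pattern: move the first 3 characters to the end (rotate left by 3), then swap each adjacent pair of characters (1↔2, 3↔4, ...).
"flusterc" → "stercflu" → "tsrefcul".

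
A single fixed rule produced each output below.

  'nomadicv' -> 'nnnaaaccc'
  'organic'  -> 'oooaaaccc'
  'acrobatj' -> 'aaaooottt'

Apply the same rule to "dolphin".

What's happening: keep one character in every 3, starting at position 1 (positions 1st, 4th, 7th, ...), then repeat every character 3 times.
Starting from "dolphin": after the first operation, "dpn"; after the second, "dddpppnnn".

dddpppnnn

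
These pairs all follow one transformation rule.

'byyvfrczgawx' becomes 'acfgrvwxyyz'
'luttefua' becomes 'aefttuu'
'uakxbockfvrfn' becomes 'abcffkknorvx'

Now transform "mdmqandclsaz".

The pattern: delete the first character, then sort the characters into alphabetical order.
For "mdmqandclsaz", step one produces "dmqandclsaz"; step two turns that into "aacddlmnqsz".
(Check on "luttefua": → "uttefua" → "aefttuu" ✓)

aacddlmnqsz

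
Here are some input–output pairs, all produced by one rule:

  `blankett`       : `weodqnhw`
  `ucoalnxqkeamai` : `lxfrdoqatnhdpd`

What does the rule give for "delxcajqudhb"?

Each output is the input with this applied: shift every letter 3 places forward in the alphabet (wrapping around), then move the last character to the front.
Applying both steps to "delxcajqudhb": "ghoafdmtxgke", then "eghoafdmtxgk".

eghoafdmtxgk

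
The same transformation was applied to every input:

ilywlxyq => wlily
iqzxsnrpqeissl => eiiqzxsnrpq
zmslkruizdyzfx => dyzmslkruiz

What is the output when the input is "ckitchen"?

Looking at the pairs, the operation is to delete the last 3 characters, then move the last 2 characters to the front (rotate right by 2).
For "ckitchen", step one produces "ckitc"; step two turns that into "tccki".

tccki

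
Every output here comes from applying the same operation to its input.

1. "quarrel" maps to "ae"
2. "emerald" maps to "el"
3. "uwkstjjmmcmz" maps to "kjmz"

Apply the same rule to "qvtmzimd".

ti

Each output is the input with this applied: keep one character in every 3, starting at position 3 (positions 3rd, 6th, 9th, ...).
So "qvtmzimd" becomes "ti".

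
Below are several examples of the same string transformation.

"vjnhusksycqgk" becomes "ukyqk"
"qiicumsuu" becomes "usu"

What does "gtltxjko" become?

xk

The transformation: keep every other character starting from the first (positions 1st, 3rd, 5th, ...), then delete the first 2 characters.
Starting from "gtltxjko": after the first operation, "glxk"; after the second, "xk".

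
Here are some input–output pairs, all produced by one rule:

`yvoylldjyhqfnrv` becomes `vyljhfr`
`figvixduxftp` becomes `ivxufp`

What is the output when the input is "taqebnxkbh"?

aenkh

Each output is the input with this applied: keep every other character starting from the second (positions 2nd, 4th, 6th, ...).
Applying that to "taqebnxkbh" gives "aenkh".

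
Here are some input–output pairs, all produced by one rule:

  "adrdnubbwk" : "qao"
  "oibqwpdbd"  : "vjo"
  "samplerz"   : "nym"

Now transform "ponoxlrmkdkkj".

bkzx

What's happening: shift every letter 13 places forward in the alphabet (wrapping around) — i.e. ROT13, then keep one character in every 3, starting at position 2 (positions 2nd, 5th, 8th, ...).
Working it through for "ponoxlrmkdkkj": intermediate "cbabkyezxqxxw", final "bkzx".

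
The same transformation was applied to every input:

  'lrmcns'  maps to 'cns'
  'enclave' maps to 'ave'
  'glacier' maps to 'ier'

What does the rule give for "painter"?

In each case the input is transformed by: keep only the last 3 characters.
So "painter" becomes "ter".

ter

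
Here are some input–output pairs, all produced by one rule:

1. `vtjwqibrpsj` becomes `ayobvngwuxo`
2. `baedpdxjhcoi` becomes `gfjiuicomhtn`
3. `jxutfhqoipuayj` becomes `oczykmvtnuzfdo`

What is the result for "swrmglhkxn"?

The transformation: shift every letter 5 places forward in the alphabet (wrapping around).
Doing the same to "swrmglhkxn": "xbwrlqmpcs".

xbwrlqmpcs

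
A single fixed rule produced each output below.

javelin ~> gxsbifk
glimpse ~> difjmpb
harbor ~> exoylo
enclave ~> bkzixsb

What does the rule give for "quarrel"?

nrxoobi

What's happening: shift every letter 3 places backward in the alphabet (wrapping around).
For "quarrel" the result is "nrxoobi".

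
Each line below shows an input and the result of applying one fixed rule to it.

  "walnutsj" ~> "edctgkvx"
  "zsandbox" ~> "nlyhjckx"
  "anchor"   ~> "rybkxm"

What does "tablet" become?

voddkl

The transformation: shift every letter 10 places forward in the alphabet (wrapping around), then swap the front and back halves of the string.
Applying both steps to "tablet": "dklvod", then "voddkl".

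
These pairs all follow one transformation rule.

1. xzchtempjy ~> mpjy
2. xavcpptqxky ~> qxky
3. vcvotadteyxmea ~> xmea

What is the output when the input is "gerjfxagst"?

The transformation: keep only the last 4 characters.
So "gerjfxagst" becomes "agst".

agst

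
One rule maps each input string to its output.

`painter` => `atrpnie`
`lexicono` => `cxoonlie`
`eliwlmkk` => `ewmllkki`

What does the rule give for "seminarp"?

asrpnmie

Looking at the pairs, the operation is to sort the characters into reverse alphabetical order, then move the last character to the front.
Applying both steps to "seminarp": "srpnmiea", then "asrpnmie".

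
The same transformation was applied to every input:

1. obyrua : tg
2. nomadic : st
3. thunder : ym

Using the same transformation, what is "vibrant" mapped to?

What's happening: shift every letter 5 places forward in the alphabet (wrapping around), then keep only the first 2 characters.
Applying both steps to "vibrant": "angwfsy", then "an".

an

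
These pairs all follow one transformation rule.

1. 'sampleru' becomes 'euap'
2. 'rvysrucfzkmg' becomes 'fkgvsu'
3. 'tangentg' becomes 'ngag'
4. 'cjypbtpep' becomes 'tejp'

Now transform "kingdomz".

ozig

The transformation: keep every other character starting from the second (positions 2nd, 4th, 6th, ...), then swap the front and back halves of the string.
Starting from "kingdomz": after the first operation, "igoz"; after the second, "ozig".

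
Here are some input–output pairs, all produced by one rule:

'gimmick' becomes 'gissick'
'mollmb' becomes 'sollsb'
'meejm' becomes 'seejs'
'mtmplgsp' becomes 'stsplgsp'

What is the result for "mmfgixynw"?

ssfgixynw

Rule — replace every "m" with "s".
Doing the same to "mmfgixynw": "ssfgixynw".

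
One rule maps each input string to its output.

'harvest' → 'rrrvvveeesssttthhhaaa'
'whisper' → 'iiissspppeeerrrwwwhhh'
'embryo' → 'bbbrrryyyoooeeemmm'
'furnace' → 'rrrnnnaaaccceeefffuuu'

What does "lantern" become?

Looking at the pairs, the operation is to move the first 2 characters to the end (rotate left by 2), then repeat every character 3 times.
For "lantern" the result is "nnnttteeerrrnnnlllaaa".
(Check on "whisper": → "isperwh" → "iiissspppeeerrrwwwhhh" ✓)

nnnttteeerrrnnnlllaaa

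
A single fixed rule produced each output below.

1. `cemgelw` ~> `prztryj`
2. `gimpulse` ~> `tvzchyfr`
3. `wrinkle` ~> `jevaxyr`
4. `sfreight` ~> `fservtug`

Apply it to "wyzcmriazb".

The transformation: shift every letter 13 places forward in the alphabet (wrapping around) — i.e. ROT13.
Doing the same to "wyzcmriazb": "jlmpzevnmo".

jlmpzevnmo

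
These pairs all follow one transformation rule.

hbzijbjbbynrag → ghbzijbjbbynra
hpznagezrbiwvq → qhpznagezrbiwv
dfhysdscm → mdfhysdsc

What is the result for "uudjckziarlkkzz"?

What's happening: move the last character to the front.
Applying that to "uudjckziarlkkzz" gives "zuudjckziarlkkz".

zuudjckziarlkkz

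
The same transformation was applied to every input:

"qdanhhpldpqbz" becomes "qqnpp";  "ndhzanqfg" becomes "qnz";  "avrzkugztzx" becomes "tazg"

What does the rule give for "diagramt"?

adg

The rule is to move the last 3 characters to the front (rotate right by 3), then keep one character in every 3, starting at position 1 (positions 1st, 4th, 7th, ...).
For "diagramt", step one produces "amtdiagr"; step two turns that into "adg".
(Check on "avrzkugztzx": → "tzxavrzkugz" → "tazg" ✓)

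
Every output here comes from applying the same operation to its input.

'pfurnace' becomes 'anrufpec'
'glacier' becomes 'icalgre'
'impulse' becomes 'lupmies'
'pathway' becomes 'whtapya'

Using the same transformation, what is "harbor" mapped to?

In each case the input is transformed by: reverse the string, then move the first 2 characters to the end (rotate left by 2).
For "harbor" the result is "brahro".

brahro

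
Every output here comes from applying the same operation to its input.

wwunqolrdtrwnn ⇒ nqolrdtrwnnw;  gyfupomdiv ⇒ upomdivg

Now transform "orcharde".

hardeo

The pattern: move the first 3 characters to the end (rotate left by 3), then delete the last 2 characters.
For "orcharde", step one produces "hardeorc"; step two turns that into "hardeo".
(Check on "gyfupomdiv": → "upomdivgyf" → "upomdivg" ✓)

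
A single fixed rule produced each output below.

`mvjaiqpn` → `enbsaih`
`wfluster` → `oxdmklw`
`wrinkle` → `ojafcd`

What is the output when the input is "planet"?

hdsfw

What's happening: shift every letter 8 places backward in the alphabet (wrapping around), then delete the last character.
Doing the same to "planet": "hdsfw".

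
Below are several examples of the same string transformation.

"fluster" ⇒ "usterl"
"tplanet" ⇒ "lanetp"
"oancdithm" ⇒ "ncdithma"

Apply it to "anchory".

Rule — delete the first character, then move the first character to the end.
For "anchory" the result is "choryn".
(Check on "tplanet": → "planet" → "lanetp" ✓)

choryn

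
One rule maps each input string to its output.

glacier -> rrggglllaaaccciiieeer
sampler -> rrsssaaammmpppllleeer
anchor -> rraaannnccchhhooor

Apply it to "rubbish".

The rule is to repeat every character 3 times, then move the last 2 characters to the front (rotate right by 2).
On "rubbish" that produces "hhrrruuubbbbbbiiisssh".

hhrrruuubbbbbbiiisssh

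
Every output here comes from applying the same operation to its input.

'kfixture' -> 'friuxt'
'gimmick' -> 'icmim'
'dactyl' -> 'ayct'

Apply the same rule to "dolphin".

oilhp

What's happening: take characters alternately from the front and the back (1st, last, 2nd, 2nd-last, ...), then delete the first 2 characters.
Doing the same to "dolphin": "oilhp".
(Check on "gimmick": → "gkicmim" → "icmim" ✓)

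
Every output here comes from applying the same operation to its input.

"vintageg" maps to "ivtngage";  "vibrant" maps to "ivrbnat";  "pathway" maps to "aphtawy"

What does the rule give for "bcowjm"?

cbwomj

The transformation: swap each adjacent pair of characters (1↔2, 3↔4, ...).
So "bcowjm" becomes "cbwomj".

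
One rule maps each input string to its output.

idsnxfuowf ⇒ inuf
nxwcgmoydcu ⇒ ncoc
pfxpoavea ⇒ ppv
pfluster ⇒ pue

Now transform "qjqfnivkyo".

qfvo

In each case the input is transformed by: keep one character in every 3, starting at position 1 (positions 1st, 4th, 7th, ...).
For "qjqfnivkyo" the result is "qfvo".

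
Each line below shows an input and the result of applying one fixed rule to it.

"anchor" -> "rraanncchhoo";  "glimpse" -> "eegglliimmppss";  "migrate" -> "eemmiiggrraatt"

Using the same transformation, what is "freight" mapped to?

ttffrreeiigghh

Each output is the input with this applied: double every character, then move the last 2 characters to the front (rotate right by 2).
"freight" → "ffrreeiigghhtt" → "ttffrreeiigghh".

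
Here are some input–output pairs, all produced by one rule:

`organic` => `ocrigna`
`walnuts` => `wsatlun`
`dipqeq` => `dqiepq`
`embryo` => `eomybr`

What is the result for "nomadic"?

ncoimda

The pattern: take characters alternately from the front and the back (1st, last, 2nd, 2nd-last, ...).
On "nomadic" that produces "ncoimda".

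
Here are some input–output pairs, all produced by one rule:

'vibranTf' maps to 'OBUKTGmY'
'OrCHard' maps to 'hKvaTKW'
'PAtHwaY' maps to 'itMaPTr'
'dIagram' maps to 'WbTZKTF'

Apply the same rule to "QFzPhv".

The pattern: flip the case of every letter, then shift every letter 7 places backward in the alphabet (wrapping around).
Working it through for "QFzPhv": intermediate "qfZpHV", final "jySiAO".

jySiAO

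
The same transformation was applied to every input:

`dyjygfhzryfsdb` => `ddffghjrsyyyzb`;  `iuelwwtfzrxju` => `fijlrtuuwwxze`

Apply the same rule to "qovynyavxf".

The rule is to sort the characters into alphabetical order, then move the first character to the end.
"qovynyavxf" → "afnoqvvxyy" → "fnoqvvxyya".

fnoqvvxyya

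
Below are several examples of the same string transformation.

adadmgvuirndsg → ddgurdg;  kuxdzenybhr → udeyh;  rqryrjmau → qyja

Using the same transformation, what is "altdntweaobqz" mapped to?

Each output is the input with this applied: keep every other character starting from the second (positions 2nd, 4th, 6th, ...).
So "altdntweaobqz" becomes "ldteoq".

ldteoq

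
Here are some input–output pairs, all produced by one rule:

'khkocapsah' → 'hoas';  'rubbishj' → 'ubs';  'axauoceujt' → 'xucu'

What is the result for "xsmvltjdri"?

Looking at the pairs, the operation is to delete the last 2 characters, then keep every other character starting from the second (positions 2nd, 4th, 6th, ...).
On "xsmvltjdri": the first step gives "xsmvltjd", and the second then gives "svtd".
(Check on "rubbishj": → "rubbis" → "ubs" ✓)

svtd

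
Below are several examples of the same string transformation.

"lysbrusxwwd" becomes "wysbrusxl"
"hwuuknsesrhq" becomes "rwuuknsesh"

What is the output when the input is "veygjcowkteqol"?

What's happening: delete the last 2 characters, then swap the first and last characters.
Starting from "veygjcowkteqol": after the first operation, "veygjcowkteq"; after the second, "qeygjcowktev".

qeygjcowktev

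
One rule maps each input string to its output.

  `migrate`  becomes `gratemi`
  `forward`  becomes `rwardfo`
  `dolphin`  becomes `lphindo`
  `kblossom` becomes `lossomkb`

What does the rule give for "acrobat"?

robatac

What's happening: move the first 2 characters to the end (rotate left by 2).
For "acrobat" the result is "robatac".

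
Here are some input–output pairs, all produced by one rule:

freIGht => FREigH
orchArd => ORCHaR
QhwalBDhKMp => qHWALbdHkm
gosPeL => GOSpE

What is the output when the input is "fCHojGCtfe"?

FchOJgcTF

In each case the input is transformed by: flip the case of every letter, then delete the last character.
So "fCHojGCtfe" becomes "FchOJgcTF".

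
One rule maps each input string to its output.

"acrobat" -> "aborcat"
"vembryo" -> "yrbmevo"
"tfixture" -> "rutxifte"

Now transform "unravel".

Rule — reverse the string, then move the first character to the end.
Starting from "unravel": after the first operation, "levarnu"; after the second, "evarnul".

evarnul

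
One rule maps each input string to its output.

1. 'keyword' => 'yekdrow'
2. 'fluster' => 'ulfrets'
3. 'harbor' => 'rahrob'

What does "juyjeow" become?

Rule — move the first 3 characters to the end (rotate left by 3), then reverse the string.
Starting from "juyjeow": after the first operation, "jeowjuy"; after the second, "yujwoej".
(Check on "keyword": → "wordkey" → "yekdrow" ✓)

yujwoej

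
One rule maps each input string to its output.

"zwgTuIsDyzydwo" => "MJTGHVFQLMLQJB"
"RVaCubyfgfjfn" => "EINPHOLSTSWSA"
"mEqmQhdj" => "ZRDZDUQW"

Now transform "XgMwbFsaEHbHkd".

Each output is the input with this applied: shift every letter 13 places forward in the alphabet (wrapping around) — i.e. ROT13, then convert every letter to uppercase.
Working it through for "XgMwbFsaEHbHkd": intermediate "KtZjoSfnRUoUxq", final "KTZJOSFNRUOUXQ".

KTZJOSFNRUOUXQ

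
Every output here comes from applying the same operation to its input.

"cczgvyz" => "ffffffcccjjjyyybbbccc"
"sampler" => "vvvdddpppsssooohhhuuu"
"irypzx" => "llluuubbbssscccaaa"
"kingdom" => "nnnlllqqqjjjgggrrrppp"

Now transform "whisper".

Rule — shift every letter 3 places forward in the alphabet (wrapping around), then repeat every character 3 times.
Applying that to "whisper" gives "zzzkkklllvvvssshhhuuu".

zzzkkklllvvvssshhhuuu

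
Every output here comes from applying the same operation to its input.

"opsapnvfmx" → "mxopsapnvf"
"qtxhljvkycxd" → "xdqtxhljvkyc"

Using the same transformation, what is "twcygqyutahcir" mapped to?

irtwcygqyutahc

The pattern: move the last 2 characters to the front (rotate right by 2).
On "twcygqyutahcir" that produces "irtwcygqyutahc".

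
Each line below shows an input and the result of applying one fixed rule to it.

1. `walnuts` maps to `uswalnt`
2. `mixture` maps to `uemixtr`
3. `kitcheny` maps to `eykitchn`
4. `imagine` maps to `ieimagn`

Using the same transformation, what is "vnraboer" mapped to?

orvnrabe

Looking at the pairs, the operation is to move the last 2 characters to the front (rotate right by 2), then swap the first and last characters.
Starting from "vnraboer": after the first operation, "ervnrabo"; after the second, "orvnrabe".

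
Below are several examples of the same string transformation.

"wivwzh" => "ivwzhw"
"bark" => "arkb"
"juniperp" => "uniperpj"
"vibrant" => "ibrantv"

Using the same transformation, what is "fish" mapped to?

ishf

The rule is to move the first character to the end.
"fish" → "ishf".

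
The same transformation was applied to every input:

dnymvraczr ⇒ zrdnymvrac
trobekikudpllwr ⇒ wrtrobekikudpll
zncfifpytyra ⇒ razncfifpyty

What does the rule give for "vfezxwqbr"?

What's happening: move the last 2 characters to the front (rotate right by 2).
Applying that to "vfezxwqbr" gives "brvfezxwq".

brvfezxwq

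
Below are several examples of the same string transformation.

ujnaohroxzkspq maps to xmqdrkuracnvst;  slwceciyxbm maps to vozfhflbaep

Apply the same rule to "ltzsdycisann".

The pattern: shift every letter 3 places forward in the alphabet (wrapping around).
"ltzsdycisann" → "owcvgbflvdqq".

owcvgbflvdqq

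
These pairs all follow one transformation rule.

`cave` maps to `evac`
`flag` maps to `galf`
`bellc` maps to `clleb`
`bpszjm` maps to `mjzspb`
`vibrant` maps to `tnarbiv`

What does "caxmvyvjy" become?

yjvyvmxac

What's happening: reverse the string.
Applying that to "caxmvyvjy" gives "yjvyvmxac".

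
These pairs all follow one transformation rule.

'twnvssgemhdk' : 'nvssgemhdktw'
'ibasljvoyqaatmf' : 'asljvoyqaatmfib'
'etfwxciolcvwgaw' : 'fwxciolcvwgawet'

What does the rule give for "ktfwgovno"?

In each case the input is transformed by: move the first 2 characters to the end (rotate left by 2).
Doing the same to "ktfwgovno": "fwgovnokt".

fwgovnokt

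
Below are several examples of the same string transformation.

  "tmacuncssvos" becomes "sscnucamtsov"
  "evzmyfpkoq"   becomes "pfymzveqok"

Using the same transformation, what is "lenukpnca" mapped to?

In each case the input is transformed by: reverse the string, then move the first 3 characters to the end (rotate left by 3).
"lenukpnca" → "acnpkunel" → "pkunelacn".

pkunelacn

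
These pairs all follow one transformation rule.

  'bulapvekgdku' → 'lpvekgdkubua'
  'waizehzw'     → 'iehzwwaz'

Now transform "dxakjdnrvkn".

ajdnrvkndxk

Each output is the input with this applied: move the first 3 characters to the end (rotate left by 3), then swap the first and last characters.
For "dxakjdnrvkn", step one produces "kjdnrvkndxa"; step two turns that into "ajdnrvkndxk".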